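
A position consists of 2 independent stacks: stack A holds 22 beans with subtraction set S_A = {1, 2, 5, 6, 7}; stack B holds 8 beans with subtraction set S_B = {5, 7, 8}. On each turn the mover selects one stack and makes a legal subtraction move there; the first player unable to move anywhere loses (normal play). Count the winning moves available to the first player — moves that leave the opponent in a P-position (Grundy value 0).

Stack A, S = {1, 2, 5, 6, 7}:
n :  0  1  2  3  4  5  6  7  8  9 10 11 12 13 14 15 16 17 18 19 20 21 22
G :  0  1  2  0  1  2  3  4  5  3  4  0  1  2  0  1  2  3  4  5  3  4  0
G_A(22) = 0.
Stack B, S = {5, 7, 8}:
G(0) = 0
G(1) = mex{} = 0
G(2) = mex{} = 0
G(3) = mex{} = 0
G(4) = mex{} = 0
G(5) = mex{0} = 1
G(6) = mex{0} = 1
G(7) = mex{0,0} = 1
G(8) = mex{0,0,0} = 1
G_B(8) = 1.
Combined Grundy value = 0 ⊕ 1 = 1.
A winning move leaves total XOR = 0, i.e. changes one component's Grundy value g to g ⊕ X where X is the current total.
Stack A: need g' = 0⊕1 = 1. Options: 22−1→G=4, 22−2→G=3, 22−5→G=3, 22−6→G=2, 22−7→G=1. Hits: 1.
Stack B: need g' = 1⊕1 = 0. Options: 8−5→G=0, 8−7→G=0, 8−8→G=0. Hits: 3.

4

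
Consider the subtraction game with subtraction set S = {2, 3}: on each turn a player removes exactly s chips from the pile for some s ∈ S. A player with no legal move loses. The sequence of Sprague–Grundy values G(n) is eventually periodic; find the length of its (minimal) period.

5

n :  0  1  2  3  4  5  6  7  8  9 10 11 12 13 14
G :  0  0  1  1  2  0  0  1  1  2  0  0  1  1  2
G(n+5) = G(n) holds for n = 0,…,2 (a full window of length max(S) = 3), so the sequence is purely periodic with period 5.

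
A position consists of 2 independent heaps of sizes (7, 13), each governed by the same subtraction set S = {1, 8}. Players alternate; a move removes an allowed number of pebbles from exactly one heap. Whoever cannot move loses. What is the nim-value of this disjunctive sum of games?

1

All heaps use S = {1, 8}:
n :  0  1  2  3  4  5  6  7  8  9 10 11 12 13
G :  0  1  0  1  0  1  0  1  2  0  1  0  1  0
Heap A: G(7) = 1.
Heap B: G(13) = 0.
Combined Grundy value = 1 ⊕ 0 = 1.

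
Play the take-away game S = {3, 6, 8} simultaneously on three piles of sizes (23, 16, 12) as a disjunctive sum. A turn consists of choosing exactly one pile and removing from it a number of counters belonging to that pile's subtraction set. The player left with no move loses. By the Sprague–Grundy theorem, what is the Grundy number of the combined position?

1

All piles use S = {3, 6, 8}:
G(0) = 0
G(1) = mex{} = 0
G(2) = mex{} = 0
G(3) = mex{0} = 1
G(4) = mex{0} = 1
G(5) = mex{0} = 1
G(6) = mex{1,0} = 2
G(7) = mex{1,0} = 2
G(8) = mex{1,0,0} = 2
G(9) = mex{2,1,0} = 3
G(10) = mex{2,1,0} = 3
G(11) = mex{2,1,1} = 0
G(12) = mex{3,2,1} = 0
G(13) = mex{3,2,1} = 0
G(14) = mex{0,2,2} = 1
G(15) = mex{0,3,2} = 1
G(16) = mex{0,3,2} = 1
G(17) = mex{1,0,3} = 2
G(18) = mex{1,0,3} = 2
G(19) = mex{1,0,0} = 2
G(20) = mex{2,1,0} = 3
G(21) = mex{2,1,0} = 3
G(22) = mex{2,1,1} = 0
G(23) = mex{3,2,1} = 0
Pile A: G(23) = 0.
Pile B: G(16) = 1.
Pile C: G(12) = 0.
Combined Grundy value = 0 ⊕ 1 ⊕ 0 = 1.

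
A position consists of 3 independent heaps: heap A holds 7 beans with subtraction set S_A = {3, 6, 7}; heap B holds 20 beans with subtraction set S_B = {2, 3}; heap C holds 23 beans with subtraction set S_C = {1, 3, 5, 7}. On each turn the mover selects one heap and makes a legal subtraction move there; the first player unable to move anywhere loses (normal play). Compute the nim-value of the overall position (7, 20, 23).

Heap A, S = {3, 6, 7}:
G(0) = 0
G(1) = mex{} = 0
G(2) = mex{} = 0
G(3) = mex{0} = 1
G(4) = mex{0} = 1
G(5) = mex{0} = 1
G(6) = mex{1,0} = 2
G(7) = mex{1,0,0} = 2
G_A(7) = 2.
Heap B, S = {2, 3}:
G(0) = 0
G(1) = mex{} = 0
G(2) = mex{0} = 1
G(3) = mex{0,0} = 1
G(4) = mex{1,0} = 2
G(5) = mex{1,1} = 0
G(6) = mex{2,1} = 0
G(7) = mex{0,2} = 1
G(8) = mex{0,0} = 1
G(9) = mex{1,0} = 2
G(10) = mex{1,1} = 0
G(11) = mex{2,1} = 0
G(12) = mex{0,2} = 1
G(13) = mex{0,0} = 1
G(14) = mex{1,0} = 2
G(15) = mex{1,1} = 0
G(16) = mex{2,1} = 0
G(17) = mex{0,2} = 1
G(18) = mex{0,0} = 1
G(19) = mex{1,0} = 2
G(20) = mex{1,1} = 0
G_B(20) = 0.
Heap C, S = {1, 3, 5, 7}:
G(0) = 0
G(1) = mex{0} = 1
G(2) = mex{1} = 0
G(3) = mex{0,0} = 1
G(4) = mex{1,1} = 0
G(5) = mex{0,0,0} = 1
G(6) = mex{1,1,1} = 0
G(7) = mex{0,0,0,0} = 1
G(8) = mex{1,1,1,1} = 0
G(9) = mex{0,0,0,0} = 1
G(10) = mex{1,1,1,1} = 0
G(11) = mex{0,0,0,0} = 1
G(12) = mex{1,1,1,1} = 0
G(13) = mex{0,0,0,0} = 1
G(14) = mex{1,1,1,1} = 0
G(15) = mex{0,0,0,0} = 1
G(16) = mex{1,1,1,1} = 0
G(17) = mex{0,0,0,0} = 1
G(18) = mex{1,1,1,1} = 0
G(19) = mex{0,0,0,0} = 1
G(20) = mex{1,1,1,1} = 0
G(21) = mex{0,0,0,0} = 1
G(22) = mex{1,1,1,1} = 0
G(23) = mex{0,0,0,0} = 1
G_C(23) = 1.
Combined Grundy value = 2 ⊕ 0 ⊕ 1 = 3.

3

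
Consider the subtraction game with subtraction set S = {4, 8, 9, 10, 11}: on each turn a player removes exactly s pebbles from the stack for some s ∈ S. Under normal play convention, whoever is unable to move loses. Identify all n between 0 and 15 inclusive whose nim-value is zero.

n :  0  1  2  3  4  5  6  7  8  9 10 11 12 13 14 15
G :  0  0  0  0  1  1  1  1  2  2  2  2  3  3  3  0
P-positions are exactly the n with G(n) = 0.

0, 1, 2, 3, 15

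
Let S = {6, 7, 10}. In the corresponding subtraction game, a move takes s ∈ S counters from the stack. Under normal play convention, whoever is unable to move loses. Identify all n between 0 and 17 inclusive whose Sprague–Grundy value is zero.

0, 1, 2, 3, 4, 5, 16, 17

G(0) = 0
G(1) = mex{} = 0
G(2) = mex{} = 0
G(3) = mex{} = 0
G(4) = mex{} = 0
G(5) = mex{} = 0
G(6) = mex{0} = 1
G(7) = mex{0,0} = 1
G(8) = mex{0,0} = 1
G(9) = mex{0,0} = 1
G(10) = mex{0,0,0} = 1
G(11) = mex{0,0,0} = 1
G(12) = mex{1,0,0} = 2
G(13) = mex{1,1,0} = 2
G(14) = mex{1,1,0} = 2
G(15) = mex{1,1,0} = 2
G(16) = mex{1,1,1} = 0
G(17) = mex{1,1,1} = 0
P-positions are exactly the n with G(n) = 0.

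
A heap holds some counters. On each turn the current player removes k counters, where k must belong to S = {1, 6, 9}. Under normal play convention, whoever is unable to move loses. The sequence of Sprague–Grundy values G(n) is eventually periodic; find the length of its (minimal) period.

5

n :  0  1  2  3  4  5  6  7  8  9 10 11 12 13 14 15 16 17 18 19 20 21 22 23 24 25 26
G :  0  1  0  1  0  1  2  0  1  2  3  2  0  1  0  1  2  0  1  0  1  2  0  1  0  1  2
From n = 11 onward G(n+5) = G(n); since this holds over max(S) = 9 consecutive positions the period is 5 (pre-period 11).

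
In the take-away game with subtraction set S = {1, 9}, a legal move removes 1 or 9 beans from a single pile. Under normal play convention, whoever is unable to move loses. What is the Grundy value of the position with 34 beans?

0

n :  0  1  2  3  4  5  6  7  8  9 10 11 12 13 14 15 16 17 18 19 20 21 22 23 24 25 26 27 28 29 30 31 32 33 34
G :  0  1  0  1  0  1  0  1  0  1  0  1  0  1  0  1  0  1  0  1  0  1  0  1  0  1  0  1  0  1  0  1  0  1  0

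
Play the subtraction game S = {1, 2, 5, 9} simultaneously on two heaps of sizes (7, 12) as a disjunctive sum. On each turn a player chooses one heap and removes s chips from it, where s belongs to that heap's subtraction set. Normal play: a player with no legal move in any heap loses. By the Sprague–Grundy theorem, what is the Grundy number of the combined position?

3

All heaps use S = {1, 2, 5, 9}:
n :  0  1  2  3  4  5  6  7  8  9 10 11 12
G :  0  1  2  0  1  2  0  1  2  3  0  1  2
Heap A: G(7) = 1.
Heap B: G(12) = 2.
Combined Grundy value = 1 ⊕ 2 = 3.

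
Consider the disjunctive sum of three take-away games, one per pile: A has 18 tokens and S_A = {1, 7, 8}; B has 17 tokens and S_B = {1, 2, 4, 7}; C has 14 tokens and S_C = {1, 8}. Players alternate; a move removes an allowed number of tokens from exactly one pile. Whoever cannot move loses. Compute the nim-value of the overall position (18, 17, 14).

2

Pile A, S = {1, 7, 8}:
n :  0  1  2  3  4  5  6  7  8  9 10 11 12 13 14 15 16 17 18
G :  0  1  0  1  0  1  0  1  2  3  2  3  2  3  2  0  1  0  1
G_A(18) = 1.
Pile B, S = {1, 2, 4, 7}:
n :  0  1  2  3  4  5  6  7  8  9 10 11 12 13 14 15 16 17
G :  0  1  2  0  1  2  0  1  2  0  1  2  0  1  2  0  1  2
G_B(17) = 2.
Pile C, S = {1, 8}:
n :  0  1  2  3  4  5  6  7  8  9 10 11 12 13 14
G :  0  1  0  1  0  1  0  1  2  0  1  0  1  0  1
G_C(14) = 1.
Combined Grundy value = 1 ⊕ 2 ⊕ 1 = 2.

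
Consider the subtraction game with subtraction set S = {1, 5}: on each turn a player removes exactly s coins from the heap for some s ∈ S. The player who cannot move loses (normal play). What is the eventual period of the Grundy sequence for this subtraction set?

n :  0  1  2  3  4  5  6  7  8  9 10 11 12 13 14
G :  0  1  0  1  0  1  0  1  0  1  0  1  0  1  0
G(n+2) = G(n) holds for n = 0,…,4 (a full window of length max(S) = 5), so the sequence is purely periodic with period 2.

2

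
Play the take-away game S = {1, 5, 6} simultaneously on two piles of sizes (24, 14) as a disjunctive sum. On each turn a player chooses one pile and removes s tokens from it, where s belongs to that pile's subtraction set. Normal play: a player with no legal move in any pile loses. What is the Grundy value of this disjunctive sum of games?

1

All piles use S = {1, 5, 6}:
n :  0  1  2  3  4  5  6  7  8  9 10 11 12 13 14 15 16 17 18 19 20 21 22 23 24
G :  0  1  0  1  0  1  2  3  2  3  2  0  1  0  1  0  1  2  3  2  3  2  0  1  0
Pile A: G(24) = 0.
Pile B: G(14) = 1.
Combined Grundy value = 0 ⊕ 1 = 1.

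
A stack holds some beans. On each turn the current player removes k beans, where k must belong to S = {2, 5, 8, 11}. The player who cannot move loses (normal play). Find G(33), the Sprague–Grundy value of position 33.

0

n :  0  1  2  3  4  5  6  7  8  9 10 11 12 13 14 15 16 17 18 19 20 21 22 23 24 25 26 27 28 29 30 31 32 33
G :  0  0  1  1  0  2  1  0  2  1  0  2  1  0  0  1  1  0  2  1  0  2  1  0  2  1  0  0  1  1  0  2  1  0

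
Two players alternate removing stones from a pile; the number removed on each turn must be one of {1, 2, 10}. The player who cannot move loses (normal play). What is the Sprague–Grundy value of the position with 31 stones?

G(0) = 0
G(1) = mex{0} = 1
G(2) = mex{1,0} = 2
G(3) = mex{2,1} = 0
G(4) = mex{0,2} = 1
G(5) = mex{1,0} = 2
G(6) = mex{2,1} = 0
G(7) = mex{0,2} = 1
G(8) = mex{1,0} = 2
G(9) = mex{2,1} = 0
G(10) = mex{0,2,0} = 1
G(11) = mex{1,0,1} = 2
G(12) = mex{2,1,2} = 0
G(13) = mex{0,2,0} = 1
G(14) = mex{1,0,1} = 2
G(15) = mex{2,1,2} = 0
G(16) = mex{0,2,0} = 1
G(17) = mex{1,0,1} = 2
G(18) = mex{2,1,2} = 0
G(19) = mex{0,2,0} = 1
G(20) = mex{1,0,1} = 2
G(21) = mex{2,1,2} = 0
G(22) = mex{0,2,0} = 1
G(23) = mex{1,0,1} = 2
G(24) = mex{2,1,2} = 0
G(25) = mex{0,2,0} = 1
G(26) = mex{1,0,1} = 2
G(27) = mex{2,1,2} = 0
G(28) = mex{0,2,0} = 1
G(29) = mex{1,0,1} = 2
G(30) = mex{2,1,2} = 0
G(31) = mex{0,2,0} = 1

1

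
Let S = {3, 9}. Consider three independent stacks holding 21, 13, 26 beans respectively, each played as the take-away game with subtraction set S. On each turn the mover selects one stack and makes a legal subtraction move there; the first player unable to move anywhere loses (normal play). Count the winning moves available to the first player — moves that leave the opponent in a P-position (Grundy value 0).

6

All stacks use S = {3, 9}:
G(0) = 0
G(1) = mex{} = 0
G(2) = mex{} = 0
G(3) = mex{0} = 1
G(4) = mex{0} = 1
G(5) = mex{0} = 1
G(6) = mex{1} = 0
G(7) = mex{1} = 0
G(8) = mex{1} = 0
G(9) = mex{0,0} = 1
G(10) = mex{0,0} = 1
G(11) = mex{0,0} = 1
G(12) = mex{1,1} = 0
G(13) = mex{1,1} = 0
G(14) = mex{1,1} = 0
G(15) = mex{0,0} = 1
G(16) = mex{0,0} = 1
G(17) = mex{0,0} = 1
G(18) = mex{1,1} = 0
G(19) = mex{1,1} = 0
G(20) = mex{1,1} = 0
G(21) = mex{0,0} = 1
G(22) = mex{0,0} = 1
G(23) = mex{0,0} = 1
G(24) = mex{1,1} = 0
G(25) = mex{1,1} = 0
G(26) = mex{1,1} = 0
Stack A: G(21) = 1.
Stack B: G(13) = 0.
Stack C: G(26) = 0.
Combined Grundy value = 1 ⊕ 0 ⊕ 0 = 1.
A winning move leaves total XOR = 0, i.e. changes one component's Grundy value g to g ⊕ X where X is the current total.
Stack A: need g' = 1⊕1 = 0. Options: 21−3→G=0, 21−9→G=0. Hits: 2.
Stack B: need g' = 0⊕1 = 1. Options: 13−3→G=1, 13−9→G=1. Hits: 2.
Stack C: need g' = 0⊕1 = 1. Options: 26−3→G=1, 26−9→G=1. Hits: 2.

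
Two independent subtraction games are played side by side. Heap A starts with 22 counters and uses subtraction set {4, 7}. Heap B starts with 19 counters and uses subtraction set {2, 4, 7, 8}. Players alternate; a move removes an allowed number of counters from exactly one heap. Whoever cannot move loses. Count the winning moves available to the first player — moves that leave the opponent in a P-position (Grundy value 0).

5

Heap A, S = {4, 7}:
n :  0  1  2  3  4  5  6  7  8  9 10 11 12 13 14 15 16 17 18 19 20 21 22
G :  0  0  0  0  1  1  1  1  2  2  2  0  0  0  0  1  1  1  1  2  2  2  0
G_A(22) = 0.
Heap B, S = {2, 4, 7, 8}:
G(0) = 0
G(1) = mex{} = 0
G(2) = mex{0} = 1
G(3) = mex{0} = 1
G(4) = mex{1,0} = 2
G(5) = mex{1,0} = 2
G(6) = mex{2,1} = 0
G(7) = mex{2,1,0} = 3
G(8) = mex{0,2,0,0} = 1
G(9) = mex{3,2,1,0} = 4
G(10) = mex{1,0,1,1} = 2
G(11) = mex{4,3,2,1} = 0
G(12) = mex{2,1,2,2} = 0
G(13) = mex{0,4,0,2} = 1
G(14) = mex{0,2,3,0} = 1
G(15) = mex{1,0,1,3} = 2
G(16) = mex{1,0,4,1} = 2
G(17) = mex{2,1,2,4} = 0
G(18) = mex{2,1,0,2} = 3
G(19) = mex{0,2,0,0} = 1
G_B(19) = 1.
Combined Grundy value = 0 ⊕ 1 = 1.
A winning move leaves total XOR = 0, i.e. changes one component's Grundy value g to g ⊕ X where X is the current total.
Heap A: need g' = 0⊕1 = 1. Options: 22−4→G=1, 22−7→G=1. Hits: 2.
Heap B: need g' = 1⊕1 = 0. Options: 19−2→G=0, 19−4→G=2, 19−7→G=0, 19−8→G=0. Hits: 3.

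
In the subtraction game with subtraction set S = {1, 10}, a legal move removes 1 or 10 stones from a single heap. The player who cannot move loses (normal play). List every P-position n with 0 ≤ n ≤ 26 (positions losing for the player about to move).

0, 2, 4, 6, 8, 11, 13, 15, 17, 19, 22, 24, 26

n :  0  1  2  3  4  5  6  7  8  9 10 11 12 13 14 15 16 17 18 19 20 21 22 23 24 25 26
G :  0  1  0  1  0  1  0  1  0  1  2  0  1  0  1  0  1  0  1  0  1  2  0  1  0  1  0
P-positions are exactly the n with G(n) = 0.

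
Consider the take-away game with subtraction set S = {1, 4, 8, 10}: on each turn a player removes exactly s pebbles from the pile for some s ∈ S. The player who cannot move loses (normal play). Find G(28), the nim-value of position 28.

n :  0  1  2  3  4  5  6  7  8  9 10 11 12 13 14 15 16 17 18 19 20 21 22 23 24 25 26 27 28
G :  0  1  0  1  2  0  1  0  1  2  3  2  3  4  0  1  0  1  2  0  1  0  1  2  3  2  3  4  0

0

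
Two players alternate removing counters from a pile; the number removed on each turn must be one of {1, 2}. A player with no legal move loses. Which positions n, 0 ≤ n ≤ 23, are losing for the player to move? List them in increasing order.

0, 3, 6, 9, 12, 15, 18, 21

G(0) = 0
G(1) = mex{0} = 1
G(2) = mex{1,0} = 2
G(3) = mex{2,1} = 0
G(4) = mex{0,2} = 1
G(5) = mex{1,0} = 2
G(6) = mex{2,1} = 0
G(7) = mex{0,2} = 1
G(8) = mex{1,0} = 2
G(9) = mex{2,1} = 0
G(10) = mex{0,2} = 1
G(11) = mex{1,0} = 2
G(12) = mex{2,1} = 0
G(13) = mex{0,2} = 1
G(14) = mex{1,0} = 2
G(15) = mex{2,1} = 0
G(16) = mex{0,2} = 1
G(17) = mex{1,0} = 2
G(18) = mex{2,1} = 0
G(19) = mex{0,2} = 1
G(20) = mex{1,0} = 2
G(21) = mex{2,1} = 0
G(22) = mex{0,2} = 1
G(23) = mex{1,0} = 2
P-positions are exactly the n with G(n) = 0.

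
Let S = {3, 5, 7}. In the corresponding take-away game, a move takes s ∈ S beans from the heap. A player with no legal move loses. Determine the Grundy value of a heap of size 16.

2

n :  0  1  2  3  4  5  6  7  8  9 10 11 12 13 14 15 16
G :  0  0  0  1  1  1  2  2  2  3  0  0  0  1  1  1  2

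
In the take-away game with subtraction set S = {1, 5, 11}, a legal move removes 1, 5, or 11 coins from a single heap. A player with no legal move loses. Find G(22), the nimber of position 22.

n :  0  1  2  3  4  5  6  7  8  9 10 11 12 13 14 15 16 17 18 19 20 21 22
G :  0  1  0  1  0  1  0  1  0  1  0  1  0  1  0  1  0  1  0  1  0  1  0

0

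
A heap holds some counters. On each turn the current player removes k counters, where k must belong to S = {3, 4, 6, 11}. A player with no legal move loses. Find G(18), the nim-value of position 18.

G(0) = 0
G(1) = mex{} = 0
G(2) = mex{} = 0
G(3) = mex{0} = 1
G(4) = mex{0,0} = 1
G(5) = mex{0,0} = 1
G(6) = mex{1,0,0} = 2
G(7) = mex{1,1,0} = 2
G(8) = mex{1,1,0} = 2
G(9) = mex{2,1,1} = 0
G(10) = mex{2,2,1} = 0
G(11) = mex{2,2,1,0} = 3
G(12) = mex{0,2,2,0} = 1
G(13) = mex{0,0,2,0} = 1
G(14) = mex{3,0,2,1} = 4
G(15) = mex{1,3,0,1} = 2
G(16) = mex{1,1,0,1} = 2
G(17) = mex{4,1,3,2} = 0
G(18) = mex{2,4,1,2} = 0

0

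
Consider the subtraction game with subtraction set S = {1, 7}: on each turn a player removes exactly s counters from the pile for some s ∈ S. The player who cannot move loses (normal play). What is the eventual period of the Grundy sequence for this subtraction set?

G(0) = 0
G(1) = mex{0} = 1
G(2) = mex{1} = 0
G(3) = mex{0} = 1
G(4) = mex{1} = 0
G(5) = mex{0} = 1
G(6) = mex{1} = 0
G(7) = mex{0,0} = 1
G(8) = mex{1,1} = 0
G(9) = mex{0,0} = 1
G(10) = mex{1,1} = 0
G(11) = mex{0,0} = 1
G(12) = mex{1,1} = 0
G(13) = mex{0,0} = 1
G(14) = mex{1,1} = 0
G(n+2) = G(n) holds for n = 0,…,6 (a full window of length max(S) = 7), so the sequence is purely periodic with period 2.

2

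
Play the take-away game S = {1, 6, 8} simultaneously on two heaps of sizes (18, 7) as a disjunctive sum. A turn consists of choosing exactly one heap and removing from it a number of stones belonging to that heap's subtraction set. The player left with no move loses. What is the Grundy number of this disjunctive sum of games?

All heaps use S = {1, 6, 8}:
G(0) = 0
G(1) = mex{0} = 1
G(2) = mex{1} = 0
G(3) = mex{0} = 1
G(4) = mex{1} = 0
G(5) = mex{0} = 1
G(6) = mex{1,0} = 2
G(7) = mex{2,1} = 0
G(8) = mex{0,0,0} = 1
G(9) = mex{1,1,1} = 0
G(10) = mex{0,0,0} = 1
G(11) = mex{1,1,1} = 0
G(12) = mex{0,2,0} = 1
G(13) = mex{1,0,1} = 2
G(14) = mex{2,1,2} = 0
G(15) = mex{0,0,0} = 1
G(16) = mex{1,1,1} = 0
G(17) = mex{0,0,0} = 1
G(18) = mex{1,1,1} = 0
Heap A: G(18) = 0.
Heap B: G(7) = 0.
Combined Grundy value = 0 ⊕ 0 = 0.

0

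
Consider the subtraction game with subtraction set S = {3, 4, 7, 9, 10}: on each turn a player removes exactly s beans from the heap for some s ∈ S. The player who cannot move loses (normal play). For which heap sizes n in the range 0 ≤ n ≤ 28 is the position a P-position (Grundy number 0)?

0, 1, 2, 13, 14, 15, 26, 27, 28

G(0) = 0
G(1) = mex{} = 0
G(2) = mex{} = 0
G(3) = mex{0} = 1
G(4) = mex{0,0} = 1
G(5) = mex{0,0} = 1
G(6) = mex{1,0} = 2
G(7) = mex{1,1,0} = 2
G(8) = mex{1,1,0} = 2
G(9) = mex{2,1,0,0} = 3
G(10) = mex{2,2,1,0,0} = 3
G(11) = mex{2,2,1,0,0} = 3
G(12) = mex{3,2,1,1,0} = 4
G(13) = mex{3,3,2,1,1} = 0
G(14) = mex{3,3,2,1,1} = 0
G(15) = mex{4,3,2,2,1} = 0
G(16) = mex{0,4,3,2,2} = 1
G(17) = mex{0,0,3,2,2} = 1
G(18) = mex{0,0,3,3,2} = 1
G(19) = mex{1,0,4,3,3} = 2
G(20) = mex{1,1,0,3,3} = 2
G(21) = mex{1,1,0,4,3} = 2
G(22) = mex{2,1,0,0,4} = 3
G(23) = mex{2,2,1,0,0} = 3
G(24) = mex{2,2,1,0,0} = 3
G(25) = mex{3,2,1,1,0} = 4
G(26) = mex{3,3,2,1,1} = 0
G(27) = mex{3,3,2,1,1} = 0
G(28) = mex{4,3,2,2,1} = 0
P-positions are exactly the n with G(n) = 0.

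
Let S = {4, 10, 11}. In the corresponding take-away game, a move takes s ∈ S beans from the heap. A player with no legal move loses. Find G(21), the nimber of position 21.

1

G(0) = 0
G(1) = mex{} = 0
G(2) = mex{} = 0
G(3) = mex{} = 0
G(4) = mex{0} = 1
G(5) = mex{0} = 1
G(6) = mex{0} = 1
G(7) = mex{0} = 1
G(8) = mex{1} = 0
G(9) = mex{1} = 0
G(10) = mex{1,0} = 2
G(11) = mex{1,0,0} = 2
G(12) = mex{0,0,0} = 1
G(13) = mex{0,0,0} = 1
G(14) = mex{2,1,0} = 3
G(15) = mex{2,1,1} = 0
G(16) = mex{1,1,1} = 0
G(17) = mex{1,1,1} = 0
G(18) = mex{3,0,1} = 2
G(19) = mex{0,0,0} = 1
G(20) = mex{0,2,0} = 1
G(21) = mex{0,2,2} = 1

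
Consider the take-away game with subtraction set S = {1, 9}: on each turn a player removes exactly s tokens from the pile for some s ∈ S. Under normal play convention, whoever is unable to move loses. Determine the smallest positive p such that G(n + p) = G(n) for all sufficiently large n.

2

n :  0  1  2  3  4  5  6  7  8  9 10 11 12 13 14
G :  0  1  0  1  0  1  0  1  0  1  0  1  0  1  0
G(n+2) = G(n) holds for n = 0,…,8 (a full window of length max(S) = 9), so the sequence is purely periodic with period 2.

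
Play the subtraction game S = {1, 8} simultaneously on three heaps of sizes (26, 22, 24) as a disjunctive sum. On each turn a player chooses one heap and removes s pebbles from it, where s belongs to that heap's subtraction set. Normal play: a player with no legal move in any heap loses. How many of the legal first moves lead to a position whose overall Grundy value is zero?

All heaps use S = {1, 8}:
n :  0  1  2  3  4  5  6  7  8  9 10 11 12 13 14 15 16 17 18 19 20 21 22 23 24 25 26
G :  0  1  0  1  0  1  0  1  2  0  1  0  1  0  1  0  1  2  0  1  0  1  0  1  0  1  2
Heap A: G(26) = 2.
Heap B: G(22) = 0.
Heap C: G(24) = 0.
Combined Grundy value = 2 ⊕ 0 ⊕ 0 = 2.
A winning move leaves total XOR = 0, i.e. changes one component's Grundy value g to g ⊕ X where X is the current total.
Heap A: need g' = 2⊕2 = 0. Options: 26−1→G=1, 26−8→G=0. Hits: 1.
Heap B: need g' = 0⊕2 = 2. Options: 22−1→G=1, 22−8→G=1. Hits: 0.
Heap C: need g' = 0⊕2 = 2. Options: 24−1→G=1, 24−8→G=1. Hits: 0.

1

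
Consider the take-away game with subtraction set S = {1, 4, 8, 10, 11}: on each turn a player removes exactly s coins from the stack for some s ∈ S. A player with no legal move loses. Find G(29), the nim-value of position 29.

1

G(0) = 0
G(1) = mex{0} = 1
G(2) = mex{1} = 0
G(3) = mex{0} = 1
G(4) = mex{1,0} = 2
G(5) = mex{2,1} = 0
G(6) = mex{0,0} = 1
G(7) = mex{1,1} = 0
G(8) = mex{0,2,0} = 1
G(9) = mex{1,0,1} = 2
G(10) = mex{2,1,0,0} = 3
G(11) = mex{3,0,1,1,0} = 2
G(12) = mex{2,1,2,0,1} = 3
G(13) = mex{3,2,0,1,0} = 4
G(14) = mex{4,3,1,2,1} = 0
G(15) = mex{0,2,0,0,2} = 1
G(16) = mex{1,3,1,1,0} = 2
G(17) = mex{2,4,2,0,1} = 3
G(18) = mex{3,0,3,1,0} = 2
G(19) = mex{2,1,2,2,1} = 0
G(20) = mex{0,2,3,3,2} = 1
G(21) = mex{1,3,4,2,3} = 0
G(22) = mex{0,2,0,3,2} = 1
G(23) = mex{1,0,1,4,3} = 2
G(24) = mex{2,1,2,0,4} = 3
G(25) = mex{3,0,3,1,0} = 2
G(26) = mex{2,1,2,2,1} = 0
G(27) = mex{0,2,0,3,2} = 1
G(28) = mex{1,3,1,2,3} = 0
G(29) = mex{0,2,0,0,2} = 1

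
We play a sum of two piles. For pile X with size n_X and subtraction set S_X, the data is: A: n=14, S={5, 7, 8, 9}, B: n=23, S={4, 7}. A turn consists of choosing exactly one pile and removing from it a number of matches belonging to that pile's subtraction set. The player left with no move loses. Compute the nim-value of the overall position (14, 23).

0

Pile A, S = {5, 7, 8, 9}:
n :  0  1  2  3  4  5  6  7  8  9 10 11 12 13 14
G :  0  0  0  0  0  1  1  1  1  1  2  2  2  2  0
G_A(14) = 0.
Pile B, S = {4, 7}:
n :  0  1  2  3  4  5  6  7  8  9 10 11 12 13 14 15 16 17 18 19 20 21 22 23
G :  0  0  0  0  1  1  1  1  2  2  2  0  0  0  0  1  1  1  1  2  2  2  0  0
G_B(23) = 0.
Combined Grundy value = 0 ⊕ 0 = 0.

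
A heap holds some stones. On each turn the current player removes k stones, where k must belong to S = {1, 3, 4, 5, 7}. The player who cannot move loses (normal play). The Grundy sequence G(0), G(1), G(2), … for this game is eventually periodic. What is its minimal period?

n :  0  1  2  3  4  5  6  7  8  9 10 11 12 13 14 15 16 17
G :  0  1  0  1  2  3  2  3  0  1  0  1  2  3  2  3  0  1
G(n+8) = G(n) holds for n = 0,…,6 (a full window of length max(S) = 7), so the sequence is purely periodic with period 8.

8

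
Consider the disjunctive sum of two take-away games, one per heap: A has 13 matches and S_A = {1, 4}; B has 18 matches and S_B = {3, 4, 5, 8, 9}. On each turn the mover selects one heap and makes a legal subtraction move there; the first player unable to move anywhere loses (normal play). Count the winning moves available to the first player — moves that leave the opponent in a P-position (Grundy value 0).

Heap A, S = {1, 4}:
n :  0  1  2  3  4  5  6  7  8  9 10 11 12 13
G :  0  1  0  1  2  0  1  0  1  2  0  1  0  1
G_A(13) = 1.
Heap B, S = {3, 4, 5, 8, 9}:
G(0) = 0
G(1) = mex{} = 0
G(2) = mex{} = 0
G(3) = mex{0} = 1
G(4) = mex{0,0} = 1
G(5) = mex{0,0,0} = 1
G(6) = mex{1,0,0} = 2
G(7) = mex{1,1,0} = 2
G(8) = mex{1,1,1,0} = 2
G(9) = mex{2,1,1,0,0} = 3
G(10) = mex{2,2,1,0,0} = 3
G(11) = mex{2,2,2,1,0} = 3
G(12) = mex{3,2,2,1,1} = 0
G(13) = mex{3,3,2,1,1} = 0
G(14) = mex{3,3,3,2,1} = 0
G(15) = mex{0,3,3,2,2} = 1
G(16) = mex{0,0,3,2,2} = 1
G(17) = mex{0,0,0,3,2} = 1
G(18) = mex{1,0,0,3,3} = 2
G_B(18) = 2.
Combined Grundy value = 1 ⊕ 2 = 3.
A winning move leaves total XOR = 0, i.e. changes one component's Grundy value g to g ⊕ X where X is the current total.
Heap A: need g' = 1⊕3 = 2. Options: 13−1→G=0, 13−4→G=2. Hits: 1.
Heap B: need g' = 2⊕3 = 1. Options: 18−3→G=1, 18−4→G=0, 18−5→G=0, 18−8→G=3, 18−9→G=3. Hits: 1.

2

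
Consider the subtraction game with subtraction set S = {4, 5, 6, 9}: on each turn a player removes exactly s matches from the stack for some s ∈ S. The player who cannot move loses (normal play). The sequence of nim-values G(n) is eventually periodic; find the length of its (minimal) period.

13

G(0) = 0
G(1) = mex{} = 0
G(2) = mex{} = 0
G(3) = mex{} = 0
G(4) = mex{0} = 1
G(5) = mex{0,0} = 1
G(6) = mex{0,0,0} = 1
G(7) = mex{0,0,0} = 1
G(8) = mex{1,0,0} = 2
G(9) = mex{1,1,0,0} = 2
G(10) = mex{1,1,1,0} = 2
G(11) = mex{1,1,1,0} = 2
G(12) = mex{2,1,1,0} = 3
G(13) = mex{2,2,1,1} = 0
G(14) = mex{2,2,2,1} = 0
G(15) = mex{2,2,2,1} = 0
G(16) = mex{3,2,2,1} = 0
G(17) = mex{0,3,2,2} = 1
G(18) = mex{0,0,3,2} = 1
G(19) = mex{0,0,0,2} = 1
G(20) = mex{0,0,0,2} = 1
G(21) = mex{1,0,0,3} = 2
G(22) = mex{1,1,0,0} = 2
G(23) = mex{1,1,1,0} = 2
G(24) = mex{1,1,1,0} = 2
G(25) = mex{2,1,1,0} = 3
G(26) = mex{2,2,1,1} = 0
G(27) = mex{2,2,2,1} = 0
G(n+13) = G(n) holds for n = 0,…,8 (a full window of length max(S) = 9), so the sequence is purely periodic with period 13.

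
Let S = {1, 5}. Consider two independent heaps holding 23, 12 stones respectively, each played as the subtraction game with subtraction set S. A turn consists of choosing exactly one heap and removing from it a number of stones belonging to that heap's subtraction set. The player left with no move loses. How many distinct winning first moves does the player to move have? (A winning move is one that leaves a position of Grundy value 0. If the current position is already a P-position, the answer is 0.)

All heaps use S = {1, 5}:
n :  0  1  2  3  4  5  6  7  8  9 10 11 12 13 14 15 16 17 18 19 20 21 22 23
G :  0  1  0  1  0  1  0  1  0  1  0  1  0  1  0  1  0  1  0  1  0  1  0  1
Heap A: G(23) = 1.
Heap B: G(12) = 0.
Combined Grundy value = 1 ⊕ 0 = 1.
A winning move leaves total XOR = 0, i.e. changes one component's Grundy value g to g ⊕ X where X is the current total.
Heap A: need g' = 1⊕1 = 0. Options: 23−1→G=0, 23−5→G=0. Hits: 2.
Heap B: need g' = 0⊕1 = 1. Options: 12−1→G=1, 12−5→G=1. Hits: 2.

4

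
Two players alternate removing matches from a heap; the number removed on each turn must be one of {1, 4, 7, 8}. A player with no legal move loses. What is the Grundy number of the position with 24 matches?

3

G(0) = 0
G(1) = mex{0} = 1
G(2) = mex{1} = 0
G(3) = mex{0} = 1
G(4) = mex{1,0} = 2
G(5) = mex{2,1} = 0
G(6) = mex{0,0} = 1
G(7) = mex{1,1,0} = 2
G(8) = mex{2,2,1,0} = 3
G(9) = mex{3,0,0,1} = 2
G(10) = mex{2,1,1,0} = 3
G(11) = mex{3,2,2,1} = 0
G(12) = mex{0,3,0,2} = 1
G(13) = mex{1,2,1,0} = 3
G(14) = mex{3,3,2,1} = 0
G(15) = mex{0,0,3,2} = 1
G(16) = mex{1,1,2,3} = 0
G(17) = mex{0,3,3,2} = 1
G(18) = mex{1,0,0,3} = 2
G(19) = mex{2,1,1,0} = 3
G(20) = mex{3,0,3,1} = 2
G(21) = mex{2,1,0,3} = 4
G(22) = mex{4,2,1,0} = 3
G(23) = mex{3,3,0,1} = 2
G(24) = mex{2,2,1,0} = 3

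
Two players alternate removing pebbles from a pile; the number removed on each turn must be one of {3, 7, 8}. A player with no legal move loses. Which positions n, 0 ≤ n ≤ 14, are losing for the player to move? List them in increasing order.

G(0) = 0
G(1) = mex{} = 0
G(2) = mex{} = 0
G(3) = mex{0} = 1
G(4) = mex{0} = 1
G(5) = mex{0} = 1
G(6) = mex{1} = 0
G(7) = mex{1,0} = 2
G(8) = mex{1,0,0} = 2
G(9) = mex{0,0,0} = 1
G(10) = mex{2,1,0} = 3
G(11) = mex{2,1,1} = 0
G(12) = mex{1,1,1} = 0
G(13) = mex{3,0,1} = 2
G(14) = mex{0,2,0} = 1
P-positions are exactly the n with G(n) = 0.

0, 1, 2, 6, 11, 12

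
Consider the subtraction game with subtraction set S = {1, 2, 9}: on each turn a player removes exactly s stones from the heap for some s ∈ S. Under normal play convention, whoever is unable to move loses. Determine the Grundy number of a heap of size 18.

2

G(0) = 0
G(1) = mex{0} = 1
G(2) = mex{1,0} = 2
G(3) = mex{2,1} = 0
G(4) = mex{0,2} = 1
G(5) = mex{1,0} = 2
G(6) = mex{2,1} = 0
G(7) = mex{0,2} = 1
G(8) = mex{1,0} = 2
G(9) = mex{2,1,0} = 3
G(10) = mex{3,2,1} = 0
G(11) = mex{0,3,2} = 1
G(12) = mex{1,0,0} = 2
G(13) = mex{2,1,1} = 0
G(14) = mex{0,2,2} = 1
G(15) = mex{1,0,0} = 2
G(16) = mex{2,1,1} = 0
G(17) = mex{0,2,2} = 1
G(18) = mex{1,0,3} = 2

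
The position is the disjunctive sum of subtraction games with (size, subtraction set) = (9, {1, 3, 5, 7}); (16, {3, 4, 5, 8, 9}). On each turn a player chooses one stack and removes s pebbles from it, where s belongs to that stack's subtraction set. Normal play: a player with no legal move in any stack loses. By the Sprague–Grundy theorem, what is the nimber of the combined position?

Stack A, S = {1, 3, 5, 7}:
G(0) = 0
G(1) = mex{0} = 1
G(2) = mex{1} = 0
G(3) = mex{0,0} = 1
G(4) = mex{1,1} = 0
G(5) = mex{0,0,0} = 1
G(6) = mex{1,1,1} = 0
G(7) = mex{0,0,0,0} = 1
G(8) = mex{1,1,1,1} = 0
G(9) = mex{0,0,0,0} = 1
G_A(9) = 1.
Stack B, S = {3, 4, 5, 8, 9}:
G(0) = 0
G(1) = mex{} = 0
G(2) = mex{} = 0
G(3) = mex{0} = 1
G(4) = mex{0,0} = 1
G(5) = mex{0,0,0} = 1
G(6) = mex{1,0,0} = 2
G(7) = mex{1,1,0} = 2
G(8) = mex{1,1,1,0} = 2
G(9) = mex{2,1,1,0,0} = 3
G(10) = mex{2,2,1,0,0} = 3
G(11) = mex{2,2,2,1,0} = 3
G(12) = mex{3,2,2,1,1} = 0
G(13) = mex{3,3,2,1,1} = 0
G(14) = mex{3,3,3,2,1} = 0
G(15) = mex{0,3,3,2,2} = 1
G(16) = mex{0,0,3,2,2} = 1
G_B(16) = 1.
Combined Grundy value = 1 ⊕ 1 = 0.

0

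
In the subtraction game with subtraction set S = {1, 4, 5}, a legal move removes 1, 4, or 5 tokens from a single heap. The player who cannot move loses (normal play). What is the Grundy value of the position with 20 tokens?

G(0) = 0
G(1) = mex{0} = 1
G(2) = mex{1} = 0
G(3) = mex{0} = 1
G(4) = mex{1,0} = 2
G(5) = mex{2,1,0} = 3
G(6) = mex{3,0,1} = 2
G(7) = mex{2,1,0} = 3
G(8) = mex{3,2,1} = 0
G(9) = mex{0,3,2} = 1
G(10) = mex{1,2,3} = 0
G(11) = mex{0,3,2} = 1
G(12) = mex{1,0,3} = 2
G(13) = mex{2,1,0} = 3
G(14) = mex{3,0,1} = 2
G(15) = mex{2,1,0} = 3
G(16) = mex{3,2,1} = 0
G(17) = mex{0,3,2} = 1
G(18) = mex{1,2,3} = 0
G(19) = mex{0,3,2} = 1
G(20) = mex{1,0,3} = 2

2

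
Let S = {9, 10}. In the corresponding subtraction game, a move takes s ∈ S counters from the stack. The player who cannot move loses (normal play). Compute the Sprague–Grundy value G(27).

0

n :  0  1  2  3  4  5  6  7  8  9 10 11 12 13 14 15 16 17 18 19 20 21 22 23 24 25 26 27
G :  0  0  0  0  0  0  0  0  0  1  1  1  1  1  1  1  1  1  2  0  0  0  0  0  0  0  0  0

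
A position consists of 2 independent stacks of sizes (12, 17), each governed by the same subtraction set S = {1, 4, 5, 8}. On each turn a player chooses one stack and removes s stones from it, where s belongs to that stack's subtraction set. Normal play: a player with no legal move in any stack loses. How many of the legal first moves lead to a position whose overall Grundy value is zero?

2

All stacks use S = {1, 4, 5, 8}:
n :  0  1  2  3  4  5  6  7  8  9 10 11 12 13 14 15 16 17
G :  0  1  0  1  2  3  2  3  4  0  1  0  1  2  3  2  3  4
Stack A: G(12) = 1.
Stack B: G(17) = 4.
Combined Grundy value = 1 ⊕ 4 = 5.
A winning move leaves total XOR = 0, i.e. changes one component's Grundy value g to g ⊕ X where X is the current total.
Stack A: need g' = 1⊕5 = 4. Options: 12−1→G=0, 12−4→G=4, 12−5→G=3, 12−8→G=2. Hits: 1.
Stack B: need g' = 4⊕5 = 1. Options: 17−1→G=3, 17−4→G=2, 17−5→G=1, 17−8→G=0. Hits: 1.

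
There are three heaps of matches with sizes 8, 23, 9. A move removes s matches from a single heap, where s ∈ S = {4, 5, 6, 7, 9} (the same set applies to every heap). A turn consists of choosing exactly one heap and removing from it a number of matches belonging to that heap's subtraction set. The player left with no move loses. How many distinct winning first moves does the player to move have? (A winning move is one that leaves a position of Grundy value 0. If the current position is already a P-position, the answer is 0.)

8

All heaps use S = {4, 5, 6, 7, 9}:
n :  0  1  2  3  4  5  6  7  8  9 10 11 12 13 14 15 16 17 18 19 20 21 22 23
G :  0  0  0  0  1  1  1  1  2  2  2  2  3  0  0  0  0  1  1  1  1  2  2  2
Heap A: G(8) = 2.
Heap B: G(23) = 2.
Heap C: G(9) = 2.
Combined Grundy value = 2 ⊕ 2 ⊕ 2 = 2.
A winning move leaves total XOR = 0, i.e. changes one component's Grundy value g to g ⊕ X where X is the current total.
Heap A: need g' = 2⊕2 = 0. Options: 8−4→G=1, 8−5→G=0, 8−6→G=0, 8−7→G=0. Hits: 3.
Heap B: need g' = 2⊕2 = 0. Options: 23−4→G=1, 23−5→G=1, 23−6→G=1, 23−7→G=0, 23−9→G=0. Hits: 2.
Heap C: need g' = 2⊕2 = 0. Options: 9−4→G=1, 9−5→G=1, 9−6→G=0, 9−7→G=0, 9−9→G=0. Hits: 3.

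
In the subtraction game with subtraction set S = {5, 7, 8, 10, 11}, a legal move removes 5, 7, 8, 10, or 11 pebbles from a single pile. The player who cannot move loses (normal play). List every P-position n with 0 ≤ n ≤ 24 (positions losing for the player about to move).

0, 1, 2, 3, 4, 16, 17, 18, 19, 20

n :  0  1  2  3  4  5  6  7  8  9 10 11 12 13 14 15 16 17 18 19 20 21 22 23 24
G :  0  0  0  0  0  1  1  1  1  1  2  2  2  2  2  3  0  0  0  0  0  1  1  1  1
P-positions are exactly the n with G(n) = 0.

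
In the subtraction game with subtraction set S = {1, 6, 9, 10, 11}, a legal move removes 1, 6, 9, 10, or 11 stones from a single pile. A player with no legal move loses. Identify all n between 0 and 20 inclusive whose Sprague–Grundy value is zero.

0, 2, 4, 7, 19

G(0) = 0
G(1) = mex{0} = 1
G(2) = mex{1} = 0
G(3) = mex{0} = 1
G(4) = mex{1} = 0
G(5) = mex{0} = 1
G(6) = mex{1,0} = 2
G(7) = mex{2,1} = 0
G(8) = mex{0,0} = 1
G(9) = mex{1,1,0} = 2
G(10) = mex{2,0,1,0} = 3
G(11) = mex{3,1,0,1,0} = 2
G(12) = mex{2,2,1,0,1} = 3
G(13) = mex{3,0,0,1,0} = 2
G(14) = mex{2,1,1,0,1} = 3
G(15) = mex{3,2,2,1,0} = 4
G(16) = mex{4,3,0,2,1} = 5
G(17) = mex{5,2,1,0,2} = 3
G(18) = mex{3,3,2,1,0} = 4
G(19) = mex{4,2,3,2,1} = 0
G(20) = mex{0,3,2,3,2} = 1
P-positions are exactly the n with G(n) = 0.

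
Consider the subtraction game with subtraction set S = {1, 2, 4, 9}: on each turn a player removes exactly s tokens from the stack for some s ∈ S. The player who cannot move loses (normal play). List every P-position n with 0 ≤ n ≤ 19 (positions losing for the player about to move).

n :  0  1  2  3  4  5  6  7  8  9 10 11 12 13 14 15 16 17 18 19
G :  0  1  2  0  1  2  0  1  2  3  4  0  1  2  0  1  2  0  1  2
P-positions are exactly the n with G(n) = 0.

0, 3, 6, 11, 14, 17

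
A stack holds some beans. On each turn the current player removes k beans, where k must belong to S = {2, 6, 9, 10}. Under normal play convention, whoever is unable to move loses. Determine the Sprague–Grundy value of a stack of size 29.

G(0) = 0
G(1) = mex{} = 0
G(2) = mex{0} = 1
G(3) = mex{0} = 1
G(4) = mex{1} = 0
G(5) = mex{1} = 0
G(6) = mex{0,0} = 1
G(7) = mex{0,0} = 1
G(8) = mex{1,1} = 0
G(9) = mex{1,1,0} = 2
G(10) = mex{0,0,0,0} = 1
G(11) = mex{2,0,1,0} = 3
G(12) = mex{1,1,1,1} = 0
G(13) = mex{3,1,0,1} = 2
G(14) = mex{0,0,0,0} = 1
G(15) = mex{2,2,1,0} = 3
G(16) = mex{1,1,1,1} = 0
G(17) = mex{3,3,0,1} = 2
G(18) = mex{0,0,2,0} = 1
G(19) = mex{2,2,1,2} = 0
G(20) = mex{1,1,3,1} = 0
G(21) = mex{0,3,0,3} = 1
G(22) = mex{0,0,2,0} = 1
G(23) = mex{1,2,1,2} = 0
G(24) = mex{1,1,3,1} = 0
G(25) = mex{0,0,0,3} = 1
G(26) = mex{0,0,2,0} = 1
G(27) = mex{1,1,1,2} = 0
G(28) = mex{1,1,0,1} = 2
G(29) = mex{0,0,0,0} = 1

1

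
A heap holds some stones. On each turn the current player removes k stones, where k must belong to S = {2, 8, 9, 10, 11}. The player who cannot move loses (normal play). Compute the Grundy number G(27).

3

G(0) = 0
G(1) = mex{} = 0
G(2) = mex{0} = 1
G(3) = mex{0} = 1
G(4) = mex{1} = 0
G(5) = mex{1} = 0
G(6) = mex{0} = 1
G(7) = mex{0} = 1
G(8) = mex{1,0} = 2
G(9) = mex{1,0,0} = 2
G(10) = mex{2,1,0,0} = 3
G(11) = mex{2,1,1,0,0} = 3
G(12) = mex{3,0,1,1,0} = 2
G(13) = mex{3,0,0,1,1} = 2
G(14) = mex{2,1,0,0,1} = 3
G(15) = mex{2,1,1,0,0} = 3
G(16) = mex{3,2,1,1,0} = 4
G(17) = mex{3,2,2,1,1} = 0
G(18) = mex{4,3,2,2,1} = 0
G(19) = mex{0,3,3,2,2} = 1
G(20) = mex{0,2,3,3,2} = 1
G(21) = mex{1,2,2,3,3} = 0
G(22) = mex{1,3,2,2,3} = 0
G(23) = mex{0,3,3,2,2} = 1
G(24) = mex{0,4,3,3,2} = 1
G(25) = mex{1,0,4,3,3} = 2
G(26) = mex{1,0,0,4,3} = 2
G(27) = mex{2,1,0,0,4} = 3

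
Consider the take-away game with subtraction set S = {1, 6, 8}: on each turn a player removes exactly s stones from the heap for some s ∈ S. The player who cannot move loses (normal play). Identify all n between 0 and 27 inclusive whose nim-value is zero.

0, 2, 4, 7, 9, 11, 14, 16, 18, 21, 23, 25

G(0) = 0
G(1) = mex{0} = 1
G(2) = mex{1} = 0
G(3) = mex{0} = 1
G(4) = mex{1} = 0
G(5) = mex{0} = 1
G(6) = mex{1,0} = 2
G(7) = mex{2,1} = 0
G(8) = mex{0,0,0} = 1
G(9) = mex{1,1,1} = 0
G(10) = mex{0,0,0} = 1
G(11) = mex{1,1,1} = 0
G(12) = mex{0,2,0} = 1
G(13) = mex{1,0,1} = 2
G(14) = mex{2,1,2} = 0
G(15) = mex{0,0,0} = 1
G(16) = mex{1,1,1} = 0
G(17) = mex{0,0,0} = 1
G(18) = mex{1,1,1} = 0
G(19) = mex{0,2,0} = 1
G(20) = mex{1,0,1} = 2
G(21) = mex{2,1,2} = 0
G(22) = mex{0,0,0} = 1
G(23) = mex{1,1,1} = 0
G(24) = mex{0,0,0} = 1
G(25) = mex{1,1,1} = 0
G(26) = mex{0,2,0} = 1
G(27) = mex{1,0,1} = 2
P-positions are exactly the n with G(n) = 0.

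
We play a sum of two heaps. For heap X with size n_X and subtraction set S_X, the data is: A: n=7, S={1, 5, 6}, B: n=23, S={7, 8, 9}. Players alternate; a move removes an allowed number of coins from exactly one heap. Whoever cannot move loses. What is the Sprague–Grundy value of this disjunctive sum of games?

Heap A, S = {1, 5, 6}:
G(0) = 0
G(1) = mex{0} = 1
G(2) = mex{1} = 0
G(3) = mex{0} = 1
G(4) = mex{1} = 0
G(5) = mex{0,0} = 1
G(6) = mex{1,1,0} = 2
G(7) = mex{2,0,1} = 3
G_A(7) = 3.
Heap B, S = {7, 8, 9}:
G(0) = 0
G(1) = mex{} = 0
G(2) = mex{} = 0
G(3) = mex{} = 0
G(4) = mex{} = 0
G(5) = mex{} = 0
G(6) = mex{} = 0
G(7) = mex{0} = 1
G(8) = mex{0,0} = 1
G(9) = mex{0,0,0} = 1
G(10) = mex{0,0,0} = 1
G(11) = mex{0,0,0} = 1
G(12) = mex{0,0,0} = 1
G(13) = mex{0,0,0} = 1
G(14) = mex{1,0,0} = 2
G(15) = mex{1,1,0} = 2
G(16) = mex{1,1,1} = 0
G(17) = mex{1,1,1} = 0
G(18) = mex{1,1,1} = 0
G(19) = mex{1,1,1} = 0
G(20) = mex{1,1,1} = 0
G(21) = mex{2,1,1} = 0
G(22) = mex{2,2,1} = 0
G(23) = mex{0,2,2} = 1
G_B(23) = 1.
Combined Grundy value = 3 ⊕ 1 = 2.

2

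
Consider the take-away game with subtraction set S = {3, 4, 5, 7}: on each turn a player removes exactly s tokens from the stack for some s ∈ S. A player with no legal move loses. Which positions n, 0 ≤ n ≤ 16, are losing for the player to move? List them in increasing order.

0, 1, 2, 10, 11, 12

n :  0  1  2  3  4  5  6  7  8  9 10 11 12 13 14 15 16
G :  0  0  0  1  1  1  2  2  2  3  0  0  0  1  1  1  2
P-positions are exactly the n with G(n) = 0.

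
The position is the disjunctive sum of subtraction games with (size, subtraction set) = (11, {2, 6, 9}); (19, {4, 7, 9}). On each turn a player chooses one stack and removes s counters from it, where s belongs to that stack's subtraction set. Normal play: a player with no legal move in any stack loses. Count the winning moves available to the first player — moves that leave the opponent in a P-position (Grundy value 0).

2

Stack A, S = {2, 6, 9}:
n :  0  1  2  3  4  5  6  7  8  9 10 11
G :  0  0  1  1  0  0  1  1  0  2  1  3
G_A(11) = 3.
Stack B, S = {4, 7, 9}:
n :  0  1  2  3  4  5  6  7  8  9 10 11 12 13 14 15 16 17 18 19
G :  0  0  0  0  1  1  1  1  2  2  2  2  3  0  0  0  0  1  1  1
G_B(19) = 1.
Combined Grundy value = 3 ⊕ 1 = 2.
A winning move leaves total XOR = 0, i.e. changes one component's Grundy value g to g ⊕ X where X is the current total.
Stack A: need g' = 3⊕2 = 1. Options: 11−2→G=2, 11−6→G=0, 11−9→G=1. Hits: 1.
Stack B: need g' = 1⊕2 = 3. Options: 19−4→G=0, 19−7→G=3, 19−9→G=2. Hits: 1.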